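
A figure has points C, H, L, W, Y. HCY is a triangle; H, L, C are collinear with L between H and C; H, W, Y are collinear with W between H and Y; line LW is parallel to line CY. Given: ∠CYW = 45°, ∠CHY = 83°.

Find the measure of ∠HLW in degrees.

∠HLW = 52°

1. ∠CYH = 45°  [W on ray YH]
2. ∠HCY = 52°  [△HCY]
3. ∠HLW = 52°  [LW∥CY, corresponding at L]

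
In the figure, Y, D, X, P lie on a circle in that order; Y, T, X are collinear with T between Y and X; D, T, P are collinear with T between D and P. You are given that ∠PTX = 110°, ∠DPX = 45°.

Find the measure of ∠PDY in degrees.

1. ∠DTY = 110°  [vertical angles at T]
2. ∠DYX = 45°  [same arc DX]
3. ∠PDY = 25°  [△YTD]

∠PDY = 25°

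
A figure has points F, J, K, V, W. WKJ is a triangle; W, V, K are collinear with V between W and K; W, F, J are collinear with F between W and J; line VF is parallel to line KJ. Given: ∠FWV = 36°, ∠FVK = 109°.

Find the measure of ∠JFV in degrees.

1. ∠FVW = 71°  [linear pair at V on WK]
2. ∠VFW = 73°  [△WVF]
3. ∠JFV = 107°  [linear pair at F on WJ]

∠JFV = 107°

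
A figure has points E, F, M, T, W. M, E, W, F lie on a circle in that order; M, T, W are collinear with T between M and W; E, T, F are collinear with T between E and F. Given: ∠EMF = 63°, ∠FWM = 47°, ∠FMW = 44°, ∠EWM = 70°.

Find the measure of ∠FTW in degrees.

∠FTW = 114°

1. ∠EWF = 117°  [cyclic MEWF, opposite ∠M+∠W]
2. ∠FEW = 44°  [same arc WF]
3. ∠EFW = 19°  [△EWF]
4. ∠FTW = 114°  [△WTF]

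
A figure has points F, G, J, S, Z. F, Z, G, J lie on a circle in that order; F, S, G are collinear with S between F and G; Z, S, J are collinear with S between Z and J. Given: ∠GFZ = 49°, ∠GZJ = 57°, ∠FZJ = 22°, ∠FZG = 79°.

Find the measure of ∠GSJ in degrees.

∠GSJ = 109°

1. ∠GJZ = 49°  [same arc ZG]
2. ∠FGJ = 22°  [same arc FJ]
3. ∠GSJ = 109°  [△GSJ]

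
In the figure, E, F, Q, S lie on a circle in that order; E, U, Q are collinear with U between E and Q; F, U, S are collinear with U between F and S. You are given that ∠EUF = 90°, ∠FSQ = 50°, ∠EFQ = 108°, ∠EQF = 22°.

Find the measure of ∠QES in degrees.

1. ∠QUS = 90°  [vertical angles at U]
2. ∠EQS = 40°  [△QUS]
3. ∠ESQ = 72°  [cyclic EFQS, opposite ∠F+∠S]
4. ∠QES = 68°  [△EQS]

∠QES = 68°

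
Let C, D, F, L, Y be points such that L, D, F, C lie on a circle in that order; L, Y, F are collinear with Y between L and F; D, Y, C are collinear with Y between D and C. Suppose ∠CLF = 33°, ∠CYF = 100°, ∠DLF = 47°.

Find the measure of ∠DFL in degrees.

1. ∠CDF = 33°  [same arc FC]
2. ∠DYL = 100°  [vertical angles at Y]
3. ∠DYF = 80°  [linear pair at Y on LF]
4. ∠DFL = 67°  [△DYF]

∠DFL = 67°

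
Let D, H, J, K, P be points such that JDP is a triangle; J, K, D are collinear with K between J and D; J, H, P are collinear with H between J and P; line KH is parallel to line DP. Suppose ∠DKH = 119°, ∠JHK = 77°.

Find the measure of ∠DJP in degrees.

1. ∠HKJ = 61°  [linear pair at K on JD]
2. ∠HJK = 42°  [△JKH]
3. ∠DJP = 42°  [K on JD, H on JP]

∠DJP = 42°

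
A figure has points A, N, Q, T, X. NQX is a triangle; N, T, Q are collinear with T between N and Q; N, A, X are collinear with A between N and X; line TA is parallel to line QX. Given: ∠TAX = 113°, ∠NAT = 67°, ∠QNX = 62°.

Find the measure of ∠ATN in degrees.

∠ATN = 51°

1. ∠NXQ = 67°  [TA∥QX, corresponding at A]
2. ∠NQX = 51°  [△NQX]
3. ∠ATN = 51°  [TA∥QX, corresponding at T]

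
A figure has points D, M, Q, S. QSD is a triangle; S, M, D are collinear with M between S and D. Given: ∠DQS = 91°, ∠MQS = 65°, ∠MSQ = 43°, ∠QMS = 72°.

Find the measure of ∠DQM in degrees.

1. ∠DSQ = 43°  [M on ray SD]
2. ∠DMQ = 108°  [linear pair at M on SD]
3. ∠QDS = 46°  [△QSD]
4. ∠MDQ = 46°  [M on ray DS]
5. ∠DQM = 26°  [△QMD]

∠DQM = 26°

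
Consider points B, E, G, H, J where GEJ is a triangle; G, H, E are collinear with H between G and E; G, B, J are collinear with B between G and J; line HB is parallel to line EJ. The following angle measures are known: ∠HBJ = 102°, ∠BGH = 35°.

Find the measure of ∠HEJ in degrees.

∠HEJ = 67°

1. ∠GBH = 78°  [linear pair at B on GJ]
2. ∠BHG = 67°  [△GHB]
3. ∠BHE = 113°  [linear pair at H on GE]
4. ∠HEJ = 67°  [HB∥EJ, co-interior at E–H]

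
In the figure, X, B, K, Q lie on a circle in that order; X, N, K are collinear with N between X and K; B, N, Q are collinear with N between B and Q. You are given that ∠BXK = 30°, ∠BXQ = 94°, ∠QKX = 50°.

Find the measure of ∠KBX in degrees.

∠KBX = 114°

1. ∠QBX = 50°  [same arc XQ]
2. ∠BQX = 36°  [△XBQ]
3. ∠BKX = 36°  [same arc XB]
4. ∠KBX = 114°  [△XBK]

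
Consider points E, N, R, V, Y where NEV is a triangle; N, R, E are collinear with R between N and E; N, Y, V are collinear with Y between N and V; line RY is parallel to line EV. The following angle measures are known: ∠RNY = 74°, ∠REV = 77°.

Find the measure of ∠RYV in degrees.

∠RYV = 151°

1. ∠ENV = 74°  [R on NE, Y on NV]
2. ∠NEV = 77°  [R on ray EN]
3. ∠EVN = 29°  [△NEV]
4. ∠NYR = 29°  [RY∥EV, corresponding at Y]
5. ∠RYV = 151°  [linear pair at Y on NV]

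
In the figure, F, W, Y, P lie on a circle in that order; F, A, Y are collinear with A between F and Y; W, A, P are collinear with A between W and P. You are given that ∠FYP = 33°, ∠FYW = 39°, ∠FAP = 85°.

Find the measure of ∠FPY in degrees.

1. ∠FPW = 39°  [same arc FW]
2. ∠PFY = 56°  [△FAP]
3. ∠FPY = 91°  [△FYP]

∠FPY = 91°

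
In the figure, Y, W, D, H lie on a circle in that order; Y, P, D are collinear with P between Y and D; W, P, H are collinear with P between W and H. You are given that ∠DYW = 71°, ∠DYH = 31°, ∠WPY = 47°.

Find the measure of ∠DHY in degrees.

1. ∠DHW = 71°  [same arc WD]
2. ∠DPH = 47°  [vertical angles at P]
3. ∠HDY = 62°  [△DPH]
4. ∠DHY = 87°  [△YDH]

∠DHY = 87°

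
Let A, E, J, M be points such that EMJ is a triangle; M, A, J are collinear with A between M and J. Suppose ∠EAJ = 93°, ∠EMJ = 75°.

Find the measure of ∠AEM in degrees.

1. ∠EAM = 87°  [linear pair at A on MJ]
2. ∠AME = 75°  [A on ray MJ]
3. ∠AEM = 18°  [△EMA]

∠AEM = 18°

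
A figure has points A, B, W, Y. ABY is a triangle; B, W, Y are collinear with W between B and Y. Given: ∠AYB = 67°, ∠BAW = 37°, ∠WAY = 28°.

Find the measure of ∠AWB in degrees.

1. ∠AYW = 67°  [W on ray YB]
2. ∠AWY = 85°  [△AWY]
3. ∠AWB = 95°  [linear pair at W on BY]

∠AWB = 95°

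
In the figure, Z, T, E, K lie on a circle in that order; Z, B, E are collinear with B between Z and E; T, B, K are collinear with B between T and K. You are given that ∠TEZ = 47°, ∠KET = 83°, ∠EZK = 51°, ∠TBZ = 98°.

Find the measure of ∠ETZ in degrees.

1. ∠TKZ = 47°  [same arc ZT]
2. ∠KZT = 97°  [cyclic ZTEK, opposite ∠Z+∠E]
3. ∠KTZ = 36°  [△ZTK]
4. ∠EZT = 46°  [△ZBT]
5. ∠ETZ = 87°  [△ZTE]

∠ETZ = 87°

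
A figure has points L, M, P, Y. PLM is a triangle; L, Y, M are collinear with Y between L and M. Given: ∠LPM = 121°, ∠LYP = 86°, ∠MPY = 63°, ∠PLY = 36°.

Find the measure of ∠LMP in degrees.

1. ∠MYP = 94°  [linear pair at Y on LM]
2. ∠PMY = 23°  [△PYM]
3. ∠LMP = 23°  [Y on ray ML]

∠LMP = 23°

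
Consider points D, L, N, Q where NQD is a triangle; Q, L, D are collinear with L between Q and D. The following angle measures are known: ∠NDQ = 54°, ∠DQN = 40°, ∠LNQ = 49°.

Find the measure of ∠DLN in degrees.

∠DLN = 89°

1. ∠LQN = 40°  [L on ray QD]
2. ∠NLQ = 91°  [△NQL]
3. ∠DLN = 89°  [linear pair at L on QD]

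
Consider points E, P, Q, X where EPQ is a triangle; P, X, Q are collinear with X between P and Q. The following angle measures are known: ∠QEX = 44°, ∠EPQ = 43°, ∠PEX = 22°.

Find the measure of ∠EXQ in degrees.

1. ∠EPX = 43°  [X on ray PQ]
2. ∠EXP = 115°  [△EPX]
3. ∠EXQ = 65°  [linear pair at X on PQ]

∠EXQ = 65°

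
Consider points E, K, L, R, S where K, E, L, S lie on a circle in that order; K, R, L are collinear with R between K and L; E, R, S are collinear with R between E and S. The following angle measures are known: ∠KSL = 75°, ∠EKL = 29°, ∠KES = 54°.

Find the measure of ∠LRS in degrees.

∠LRS = 97°

1. ∠ESL = 29°  [same arc EL]
2. ∠KLS = 54°  [same arc KS]
3. ∠LRS = 97°  [△LRS]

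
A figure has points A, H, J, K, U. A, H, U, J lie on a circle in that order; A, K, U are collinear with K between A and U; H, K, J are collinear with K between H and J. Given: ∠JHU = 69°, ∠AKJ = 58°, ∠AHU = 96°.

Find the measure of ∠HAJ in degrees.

1. ∠JAU = 69°  [same arc UJ]
2. ∠AJH = 53°  [△AKJ]
3. ∠AJU = 84°  [cyclic AHUJ, opposite ∠H+∠J]
4. ∠AUJ = 27°  [△AUJ]
5. ∠AHJ = 27°  [same arc AJ]
6. ∠HAJ = 100°  [△AHJ]

∠HAJ = 100°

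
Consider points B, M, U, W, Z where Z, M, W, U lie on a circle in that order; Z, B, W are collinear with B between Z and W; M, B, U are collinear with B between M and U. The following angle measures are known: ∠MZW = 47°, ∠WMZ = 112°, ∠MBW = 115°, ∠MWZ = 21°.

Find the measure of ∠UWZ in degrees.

∠UWZ = 68°

1. ∠MUW = 47°  [same arc MW]
2. ∠UBZ = 115°  [vertical angles at B]
3. ∠UBW = 65°  [linear pair at B on ZW]
4. ∠UWZ = 68°  [△WBU]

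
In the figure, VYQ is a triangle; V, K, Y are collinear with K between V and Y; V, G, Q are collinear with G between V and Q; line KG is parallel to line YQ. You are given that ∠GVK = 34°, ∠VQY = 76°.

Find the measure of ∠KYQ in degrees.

∠KYQ = 70°

1. ∠QVY = 34°  [K on VY, G on VQ]
2. ∠QYV = 70°  [△VYQ]
3. ∠KYQ = 70°  [K on ray YV]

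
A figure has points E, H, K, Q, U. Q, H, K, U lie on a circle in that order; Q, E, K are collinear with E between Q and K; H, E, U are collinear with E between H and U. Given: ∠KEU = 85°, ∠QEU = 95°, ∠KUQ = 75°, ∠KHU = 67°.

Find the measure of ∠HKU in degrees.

1. ∠HEK = 95°  [vertical angles at E]
2. ∠KHQ = 105°  [cyclic QHKU, opposite ∠H+∠U]
3. ∠HKQ = 18°  [△HEK]
4. ∠HQK = 57°  [△QHK]
5. ∠HUK = 57°  [same arc HK]
6. ∠HKU = 56°  [△HKU]

∠HKU = 56°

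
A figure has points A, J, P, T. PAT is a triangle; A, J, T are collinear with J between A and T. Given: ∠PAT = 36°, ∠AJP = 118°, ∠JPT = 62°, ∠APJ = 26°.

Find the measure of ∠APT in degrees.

∠APT = 88°

1. ∠PJT = 62°  [linear pair at J on AT]
2. ∠JTP = 56°  [△PJT]
3. ∠ATP = 56°  [J on ray TA]
4. ∠APT = 88°  [△PAT]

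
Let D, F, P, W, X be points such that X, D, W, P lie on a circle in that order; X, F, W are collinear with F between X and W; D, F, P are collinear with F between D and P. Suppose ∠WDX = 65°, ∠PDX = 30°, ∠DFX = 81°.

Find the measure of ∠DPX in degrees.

1. ∠WPX = 115°  [cyclic XDWP, opposite ∠D+∠P]
2. ∠PWX = 30°  [same arc XP]
3. ∠PFW = 81°  [vertical angles at F]
4. ∠PXW = 35°  [△XWP]
5. ∠PFX = 99°  [linear pair at F on XW]
6. ∠DPX = 46°  [△XFP]

∠DPX = 46°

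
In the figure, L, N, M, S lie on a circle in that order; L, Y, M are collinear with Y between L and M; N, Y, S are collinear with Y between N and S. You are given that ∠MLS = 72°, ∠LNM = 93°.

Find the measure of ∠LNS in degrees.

1. ∠LSM = 87°  [cyclic LNMS, opposite ∠N+∠S]
2. ∠LMS = 21°  [△LMS]
3. ∠LNS = 21°  [same arc LS]

∠LNS = 21°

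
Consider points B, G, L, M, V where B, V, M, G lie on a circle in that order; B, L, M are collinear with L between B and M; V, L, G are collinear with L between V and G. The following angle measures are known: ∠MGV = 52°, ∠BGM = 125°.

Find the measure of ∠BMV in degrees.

1. ∠MBV = 52°  [same arc VM]
2. ∠BVM = 55°  [cyclic BVMG, opposite ∠V+∠G]
3. ∠BMV = 73°  [△BVM]

∠BMV = 73°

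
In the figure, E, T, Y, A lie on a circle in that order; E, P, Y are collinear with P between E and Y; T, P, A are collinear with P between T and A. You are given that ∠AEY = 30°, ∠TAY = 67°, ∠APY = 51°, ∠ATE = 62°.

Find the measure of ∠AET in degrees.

1. ∠ATY = 30°  [same arc YA]
2. ∠AYT = 83°  [△TYA]
3. ∠AET = 97°  [cyclic ETYA, opposite ∠E+∠Y]

∠AET = 97°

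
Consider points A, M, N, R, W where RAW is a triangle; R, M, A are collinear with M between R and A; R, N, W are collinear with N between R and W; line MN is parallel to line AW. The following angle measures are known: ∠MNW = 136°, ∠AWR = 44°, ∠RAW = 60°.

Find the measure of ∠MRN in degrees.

∠MRN = 76°

1. ∠MNR = 44°  [linear pair at N on RW]
2. ∠NMR = 60°  [MN∥AW, corresponding at M]
3. ∠MRN = 76°  [△RMN]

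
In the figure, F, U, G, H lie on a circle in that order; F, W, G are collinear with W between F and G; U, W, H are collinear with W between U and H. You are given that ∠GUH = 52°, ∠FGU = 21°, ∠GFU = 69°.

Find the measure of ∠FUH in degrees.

1. ∠GWU = 107°  [△UWG]
2. ∠FWU = 73°  [linear pair at W on FG]
3. ∠FUH = 38°  [△FWU]

∠FUH = 38°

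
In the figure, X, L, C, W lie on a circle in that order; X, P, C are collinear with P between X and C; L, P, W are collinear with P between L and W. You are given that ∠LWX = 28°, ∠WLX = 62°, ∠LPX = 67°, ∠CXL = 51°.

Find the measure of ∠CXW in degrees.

∠CXW = 39°

1. ∠LCX = 28°  [same arc XL]
2. ∠CPL = 113°  [linear pair at P on XC]
3. ∠CLW = 39°  [△LPC]
4. ∠CXW = 39°  [same arc CW]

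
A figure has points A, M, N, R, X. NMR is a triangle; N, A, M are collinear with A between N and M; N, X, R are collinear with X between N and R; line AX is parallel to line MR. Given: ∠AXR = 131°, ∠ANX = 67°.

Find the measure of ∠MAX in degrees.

∠MAX = 116°

1. ∠AXN = 49°  [linear pair at X on NR]
2. ∠NAX = 64°  [△NAX]
3. ∠MAX = 116°  [linear pair at A on NM]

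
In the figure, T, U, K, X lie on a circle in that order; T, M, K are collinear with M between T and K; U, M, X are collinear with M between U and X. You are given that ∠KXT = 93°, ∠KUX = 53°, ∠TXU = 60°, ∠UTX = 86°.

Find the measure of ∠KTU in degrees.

∠KTU = 33°

1. ∠KUT = 87°  [cyclic TUKX, opposite ∠U+∠X]
2. ∠TKU = 60°  [same arc TU]
3. ∠KTU = 33°  [△TUK]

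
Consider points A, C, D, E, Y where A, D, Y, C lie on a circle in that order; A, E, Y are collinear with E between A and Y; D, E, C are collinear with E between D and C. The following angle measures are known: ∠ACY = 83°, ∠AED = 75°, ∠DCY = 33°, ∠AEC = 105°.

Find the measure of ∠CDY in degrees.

∠CDY = 25°

1. ∠ADY = 97°  [cyclic ADYC, opposite ∠D+∠C]
2. ∠DEY = 105°  [linear pair at E on AY]
3. ∠DAY = 33°  [same arc DY]
4. ∠AYD = 50°  [△ADY]
5. ∠CDY = 25°  [△DEY]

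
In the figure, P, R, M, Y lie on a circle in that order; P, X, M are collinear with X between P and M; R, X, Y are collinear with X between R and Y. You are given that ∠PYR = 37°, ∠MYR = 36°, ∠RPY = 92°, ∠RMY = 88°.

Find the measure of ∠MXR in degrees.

1. ∠PMR = 37°  [same arc PR]
2. ∠MRY = 56°  [△RMY]
3. ∠MXR = 87°  [△RXM]

∠MXR = 87°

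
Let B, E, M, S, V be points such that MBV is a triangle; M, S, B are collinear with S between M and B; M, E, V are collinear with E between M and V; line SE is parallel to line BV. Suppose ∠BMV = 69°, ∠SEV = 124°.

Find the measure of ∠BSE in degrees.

∠BSE = 125°

1. ∠EMS = 69°  [S on MB, E on MV]
2. ∠MES = 56°  [linear pair at E on MV]
3. ∠ESM = 55°  [△MSE]
4. ∠BSE = 125°  [linear pair at S on MB]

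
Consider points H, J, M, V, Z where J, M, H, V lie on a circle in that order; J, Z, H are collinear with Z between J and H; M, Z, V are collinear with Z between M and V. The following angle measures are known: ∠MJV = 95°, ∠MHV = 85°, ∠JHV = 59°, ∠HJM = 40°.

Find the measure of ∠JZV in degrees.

∠JZV = 99°

1. ∠HVM = 40°  [same arc MH]
2. ∠HZV = 81°  [△HZV]
3. ∠JZV = 99°  [linear pair at Z on JH]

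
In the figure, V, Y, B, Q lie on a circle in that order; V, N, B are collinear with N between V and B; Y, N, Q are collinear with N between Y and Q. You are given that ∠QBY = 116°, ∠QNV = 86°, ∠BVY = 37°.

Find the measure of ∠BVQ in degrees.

∠BVQ = 27°

1. ∠BQY = 37°  [same arc YB]
2. ∠BYQ = 27°  [△YBQ]
3. ∠BVQ = 27°  [same arc BQ]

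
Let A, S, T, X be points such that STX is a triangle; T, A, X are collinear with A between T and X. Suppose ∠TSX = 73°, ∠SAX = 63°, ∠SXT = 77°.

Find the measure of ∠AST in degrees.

1. ∠STX = 30°  [△STX]
2. ∠SAT = 117°  [linear pair at A on TX]
3. ∠ATS = 30°  [A on ray TX]
4. ∠AST = 33°  [△STA]

∠AST = 33°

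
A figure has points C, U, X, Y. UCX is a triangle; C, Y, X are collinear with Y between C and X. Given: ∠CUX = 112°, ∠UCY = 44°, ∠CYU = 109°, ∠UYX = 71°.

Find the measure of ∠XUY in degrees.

∠XUY = 85°

1. ∠UCX = 44°  [Y on ray CX]
2. ∠CXU = 24°  [△UCX]
3. ∠UXY = 24°  [Y on ray XC]
4. ∠XUY = 85°  [△UYX]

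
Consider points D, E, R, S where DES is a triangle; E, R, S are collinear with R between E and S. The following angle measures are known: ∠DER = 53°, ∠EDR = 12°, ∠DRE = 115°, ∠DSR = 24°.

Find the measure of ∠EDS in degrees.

1. ∠DES = 53°  [R on ray ES]
2. ∠DSE = 24°  [R on ray SE]
3. ∠EDS = 103°  [△DES]

∠EDS = 103°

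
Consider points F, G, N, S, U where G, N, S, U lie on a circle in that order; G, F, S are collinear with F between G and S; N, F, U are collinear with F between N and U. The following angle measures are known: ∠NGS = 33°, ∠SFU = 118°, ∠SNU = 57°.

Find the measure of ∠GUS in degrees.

∠GUS = 94°

1. ∠NUS = 33°  [same arc NS]
2. ∠GSU = 29°  [△SFU]
3. ∠SGU = 57°  [same arc SU]
4. ∠GUS = 94°  [△GSU]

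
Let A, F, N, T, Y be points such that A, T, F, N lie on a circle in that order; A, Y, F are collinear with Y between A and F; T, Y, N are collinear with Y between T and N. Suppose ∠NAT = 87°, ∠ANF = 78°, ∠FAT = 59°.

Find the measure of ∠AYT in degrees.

1. ∠NFT = 93°  [cyclic ATFN, opposite ∠A+∠F]
2. ∠ATF = 102°  [cyclic ATFN, opposite ∠T+∠N]
3. ∠FNT = 59°  [same arc TF]
4. ∠AFT = 19°  [△ATF]
5. ∠FTN = 28°  [△TFN]
6. ∠FYT = 133°  [△TYF]
7. ∠AYT = 47°  [linear pair at Y on AF]

∠AYT = 47°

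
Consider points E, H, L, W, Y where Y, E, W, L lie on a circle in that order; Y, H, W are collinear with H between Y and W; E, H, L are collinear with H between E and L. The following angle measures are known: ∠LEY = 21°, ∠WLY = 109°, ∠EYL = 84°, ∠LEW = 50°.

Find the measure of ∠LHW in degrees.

1. ∠LWY = 21°  [same arc YL]
2. ∠EWL = 96°  [cyclic YEWL, opposite ∠Y+∠W]
3. ∠ELW = 34°  [△EWL]
4. ∠LHW = 125°  [△WHL]

∠LHW = 125°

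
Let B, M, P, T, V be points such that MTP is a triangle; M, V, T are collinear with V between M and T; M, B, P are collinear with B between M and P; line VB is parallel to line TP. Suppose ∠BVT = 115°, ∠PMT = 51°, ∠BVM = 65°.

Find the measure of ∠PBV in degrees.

1. ∠BMV = 51°  [V on MT, B on MP]
2. ∠MBV = 64°  [△MVB]
3. ∠PBV = 116°  [linear pair at B on MP]

∠PBV = 116°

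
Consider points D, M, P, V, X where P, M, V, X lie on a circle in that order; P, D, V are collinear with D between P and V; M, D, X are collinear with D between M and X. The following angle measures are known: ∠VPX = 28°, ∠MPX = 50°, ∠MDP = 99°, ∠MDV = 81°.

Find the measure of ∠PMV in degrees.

∠PMV = 87°

1. ∠VMX = 28°  [same arc VX]
2. ∠MVX = 130°  [cyclic PMVX, opposite ∠P+∠V]
3. ∠MVP = 71°  [△MDV]
4. ∠MXV = 22°  [△MVX]
5. ∠MPV = 22°  [same arc MV]
6. ∠PMV = 87°  [△PMV]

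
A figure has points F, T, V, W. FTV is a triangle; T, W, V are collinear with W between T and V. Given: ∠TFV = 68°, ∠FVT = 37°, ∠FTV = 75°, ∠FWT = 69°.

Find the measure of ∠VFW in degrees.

1. ∠FVW = 37°  [W on ray VT]
2. ∠FWV = 111°  [linear pair at W on TV]
3. ∠VFW = 32°  [△FWV]

∠VFW = 32°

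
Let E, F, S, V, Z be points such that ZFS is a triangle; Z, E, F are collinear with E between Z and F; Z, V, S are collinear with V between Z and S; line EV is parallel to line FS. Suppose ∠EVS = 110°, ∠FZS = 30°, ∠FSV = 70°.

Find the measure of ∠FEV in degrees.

1. ∠EVZ = 70°  [linear pair at V on ZS]
2. ∠EZV = 30°  [E on ZF, V on ZS]
3. ∠VEZ = 80°  [△ZEV]
4. ∠FEV = 100°  [linear pair at E on ZF]

∠FEV = 100°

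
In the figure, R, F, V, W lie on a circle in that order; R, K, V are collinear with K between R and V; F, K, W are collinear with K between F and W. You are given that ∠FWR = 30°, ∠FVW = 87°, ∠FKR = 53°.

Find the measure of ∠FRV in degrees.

1. ∠FRW = 93°  [cyclic RFVW, opposite ∠R+∠V]
2. ∠RFW = 57°  [△RFW]
3. ∠FRV = 70°  [△RKF]

∠FRV = 70°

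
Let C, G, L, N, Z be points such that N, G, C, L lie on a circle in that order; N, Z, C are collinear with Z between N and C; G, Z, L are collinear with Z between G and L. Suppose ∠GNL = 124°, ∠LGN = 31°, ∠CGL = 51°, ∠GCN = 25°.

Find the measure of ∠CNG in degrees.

1. ∠GCL = 56°  [cyclic NGCL, opposite ∠N+∠C]
2. ∠CLG = 73°  [△GCL]
3. ∠CNG = 73°  [same arc GC]

∠CNG = 73°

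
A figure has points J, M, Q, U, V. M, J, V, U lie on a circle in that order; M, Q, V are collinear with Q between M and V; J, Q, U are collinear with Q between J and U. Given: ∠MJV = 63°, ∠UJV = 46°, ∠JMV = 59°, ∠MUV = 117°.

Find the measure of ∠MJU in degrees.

∠MJU = 17°

1. ∠UMV = 46°  [same arc VU]
2. ∠MVU = 17°  [△MVU]
3. ∠MJU = 17°  [same arc MU]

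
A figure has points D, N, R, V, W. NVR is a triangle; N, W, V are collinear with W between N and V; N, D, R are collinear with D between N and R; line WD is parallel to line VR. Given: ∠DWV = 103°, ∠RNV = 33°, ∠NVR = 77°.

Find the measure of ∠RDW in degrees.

1. ∠DWN = 77°  [linear pair at W on NV]
2. ∠DNW = 33°  [W on NV, D on NR]
3. ∠NDW = 70°  [△NWD]
4. ∠RDW = 110°  [linear pair at D on NR]

∠RDW = 110°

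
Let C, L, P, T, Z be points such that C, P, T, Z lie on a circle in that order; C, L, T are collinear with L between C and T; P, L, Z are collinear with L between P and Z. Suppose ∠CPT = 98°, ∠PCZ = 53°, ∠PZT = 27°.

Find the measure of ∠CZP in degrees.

1. ∠PCT = 27°  [same arc PT]
2. ∠CTP = 55°  [△CPT]
3. ∠CZP = 55°  [same arc CP]

∠CZP = 55°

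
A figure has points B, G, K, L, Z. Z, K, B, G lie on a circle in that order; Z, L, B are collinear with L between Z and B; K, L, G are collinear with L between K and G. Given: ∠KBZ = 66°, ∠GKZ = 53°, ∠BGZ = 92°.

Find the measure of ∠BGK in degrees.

1. ∠KGZ = 66°  [same arc ZK]
2. ∠GBZ = 53°  [same arc ZG]
3. ∠GZK = 61°  [△ZKG]
4. ∠BZG = 35°  [△ZBG]
5. ∠GBK = 119°  [cyclic ZKBG, opposite ∠Z+∠B]
6. ∠BKG = 35°  [same arc BG]
7. ∠BGK = 26°  [△KBG]

∠BGK = 26°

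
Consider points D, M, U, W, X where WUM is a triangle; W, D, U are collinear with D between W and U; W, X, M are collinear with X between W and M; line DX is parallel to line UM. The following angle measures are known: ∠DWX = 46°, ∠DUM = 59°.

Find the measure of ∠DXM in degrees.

∠DXM = 105°

1. ∠MWU = 46°  [D on WU, X on WM]
2. ∠MUW = 59°  [D on ray UW]
3. ∠UMW = 75°  [△WUM]
4. ∠DXW = 75°  [DX∥UM, corresponding at X]
5. ∠DXM = 105°  [linear pair at X on WM]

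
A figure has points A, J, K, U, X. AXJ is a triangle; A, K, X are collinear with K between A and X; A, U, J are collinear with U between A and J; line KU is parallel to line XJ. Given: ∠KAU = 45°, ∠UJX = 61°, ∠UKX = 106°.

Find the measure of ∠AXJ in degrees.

∠AXJ = 74°

1. ∠JAX = 45°  [K on AX, U on AJ]
2. ∠AJX = 61°  [U on ray JA]
3. ∠AXJ = 74°  [△AXJ]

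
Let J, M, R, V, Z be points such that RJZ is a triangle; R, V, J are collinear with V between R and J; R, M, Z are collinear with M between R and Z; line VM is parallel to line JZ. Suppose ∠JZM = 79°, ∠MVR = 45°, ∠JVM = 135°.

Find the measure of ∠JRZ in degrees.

∠JRZ = 56°

1. ∠JZR = 79°  [M on ray ZR]
2. ∠RJZ = 45°  [VM∥JZ, corresponding at V]
3. ∠JRZ = 56°  [△RJZ]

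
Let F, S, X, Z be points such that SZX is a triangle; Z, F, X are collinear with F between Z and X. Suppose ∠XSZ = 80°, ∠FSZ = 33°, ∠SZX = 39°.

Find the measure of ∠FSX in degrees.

1. ∠SXZ = 61°  [△SZX]
2. ∠FZS = 39°  [F on ray ZX]
3. ∠FXS = 61°  [F on ray XZ]
4. ∠SFZ = 108°  [△SZF]
5. ∠SFX = 72°  [linear pair at F on ZX]
6. ∠FSX = 47°  [△SFX]

∠FSX = 47°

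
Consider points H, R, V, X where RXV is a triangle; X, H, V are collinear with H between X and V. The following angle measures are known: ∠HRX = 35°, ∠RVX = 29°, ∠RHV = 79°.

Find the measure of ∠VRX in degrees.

∠VRX = 107°

1. ∠RHX = 101°  [linear pair at H on XV]
2. ∠HXR = 44°  [△RXH]
3. ∠RXV = 44°  [H on ray XV]
4. ∠VRX = 107°  [△RXV]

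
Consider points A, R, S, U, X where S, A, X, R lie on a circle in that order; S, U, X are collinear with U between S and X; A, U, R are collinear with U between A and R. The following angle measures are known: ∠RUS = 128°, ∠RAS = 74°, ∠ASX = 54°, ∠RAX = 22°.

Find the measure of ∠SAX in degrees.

∠SAX = 96°

1. ∠AUX = 128°  [vertical angles at U]
2. ∠AXS = 30°  [△AUX]
3. ∠SAX = 96°  [△SAX]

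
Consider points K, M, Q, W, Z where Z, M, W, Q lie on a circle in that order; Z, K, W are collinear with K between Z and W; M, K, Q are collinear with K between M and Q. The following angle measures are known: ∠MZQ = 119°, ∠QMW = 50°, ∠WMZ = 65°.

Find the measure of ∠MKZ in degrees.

1. ∠MWQ = 61°  [cyclic ZMWQ, opposite ∠Z+∠W]
2. ∠QZW = 50°  [same arc WQ]
3. ∠MQW = 69°  [△MWQ]
4. ∠WQZ = 115°  [cyclic ZMWQ, opposite ∠M+∠Q]
5. ∠QWZ = 15°  [△ZWQ]
6. ∠MZW = 69°  [same arc MW]
7. ∠QMZ = 15°  [same arc ZQ]
8. ∠MKZ = 96°  [△ZKM]

∠MKZ = 96°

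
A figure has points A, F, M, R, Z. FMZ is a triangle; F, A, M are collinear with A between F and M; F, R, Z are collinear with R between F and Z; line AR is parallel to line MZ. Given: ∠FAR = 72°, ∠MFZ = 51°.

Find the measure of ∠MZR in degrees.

1. ∠FMZ = 72°  [AR∥MZ, corresponding at A]
2. ∠FZM = 57°  [△FMZ]
3. ∠MZR = 57°  [R on ray ZF]

∠MZR = 57°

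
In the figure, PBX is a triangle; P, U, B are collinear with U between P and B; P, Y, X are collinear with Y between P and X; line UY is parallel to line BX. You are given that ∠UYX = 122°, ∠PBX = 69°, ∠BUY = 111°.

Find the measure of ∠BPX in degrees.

1. ∠PYU = 58°  [linear pair at Y on PX]
2. ∠PUY = 69°  [UY∥BX, corresponding at U]
3. ∠UPY = 53°  [△PUY]
4. ∠BPX = 53°  [U on PB, Y on PX]

∠BPX = 53°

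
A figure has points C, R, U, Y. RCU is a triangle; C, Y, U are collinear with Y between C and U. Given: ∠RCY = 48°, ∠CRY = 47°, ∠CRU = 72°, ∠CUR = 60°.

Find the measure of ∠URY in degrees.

1. ∠CYR = 85°  [△RCY]
2. ∠RUY = 60°  [Y on ray UC]
3. ∠RYU = 95°  [linear pair at Y on CU]
4. ∠URY = 25°  [△RYU]

∠URY = 25°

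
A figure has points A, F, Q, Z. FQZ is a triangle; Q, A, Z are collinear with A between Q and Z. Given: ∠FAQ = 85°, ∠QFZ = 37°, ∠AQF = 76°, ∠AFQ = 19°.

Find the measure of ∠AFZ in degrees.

∠AFZ = 18°

1. ∠FAZ = 95°  [linear pair at A on QZ]
2. ∠FQZ = 76°  [A on ray QZ]
3. ∠FZQ = 67°  [△FQZ]
4. ∠AZF = 67°  [A on ray ZQ]
5. ∠AFZ = 18°  [△FAZ]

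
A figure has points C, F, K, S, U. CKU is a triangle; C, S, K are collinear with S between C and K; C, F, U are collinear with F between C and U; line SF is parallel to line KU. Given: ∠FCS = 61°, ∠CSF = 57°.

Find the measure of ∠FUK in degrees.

∠FUK = 62°

1. ∠CFS = 62°  [△CSF]
2. ∠SFU = 118°  [linear pair at F on CU]
3. ∠FUK = 62°  [SF∥KU, co-interior at U–F]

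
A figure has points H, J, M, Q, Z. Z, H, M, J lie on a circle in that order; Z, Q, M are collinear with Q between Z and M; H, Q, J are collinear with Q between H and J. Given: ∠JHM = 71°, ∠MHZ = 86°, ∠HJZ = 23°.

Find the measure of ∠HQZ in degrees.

1. ∠JZM = 71°  [same arc MJ]
2. ∠MJZ = 94°  [cyclic ZHMJ, opposite ∠H+∠J]
3. ∠HMZ = 23°  [same arc ZH]
4. ∠JMZ = 15°  [△ZMJ]
5. ∠HZM = 71°  [△ZHM]
6. ∠JHZ = 15°  [same arc ZJ]
7. ∠HQZ = 94°  [△ZQH]

∠HQZ = 94°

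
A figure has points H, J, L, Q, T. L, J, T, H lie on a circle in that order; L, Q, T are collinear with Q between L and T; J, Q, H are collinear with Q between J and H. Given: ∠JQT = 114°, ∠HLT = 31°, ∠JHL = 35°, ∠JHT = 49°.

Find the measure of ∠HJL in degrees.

∠HJL = 65°

1. ∠JQL = 66°  [linear pair at Q on LT]
2. ∠JLT = 49°  [same arc JT]
3. ∠HJL = 65°  [△LQJ]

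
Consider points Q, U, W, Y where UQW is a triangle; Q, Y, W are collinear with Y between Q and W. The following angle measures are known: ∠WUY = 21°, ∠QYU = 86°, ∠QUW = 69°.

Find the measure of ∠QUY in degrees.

∠QUY = 48°

1. ∠UYW = 94°  [linear pair at Y on QW]
2. ∠UWY = 65°  [△UYW]
3. ∠QWU = 65°  [Y on ray WQ]
4. ∠UQW = 46°  [△UQW]
5. ∠UQY = 46°  [Y on ray QW]
6. ∠QUY = 48°  [△UQY]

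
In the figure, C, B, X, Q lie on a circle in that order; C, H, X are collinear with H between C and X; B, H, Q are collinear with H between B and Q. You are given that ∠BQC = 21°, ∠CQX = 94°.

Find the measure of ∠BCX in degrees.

1. ∠BXC = 21°  [same arc CB]
2. ∠CBX = 86°  [cyclic CBXQ, opposite ∠B+∠Q]
3. ∠BCX = 73°  [△CBX]

∠BCX = 73°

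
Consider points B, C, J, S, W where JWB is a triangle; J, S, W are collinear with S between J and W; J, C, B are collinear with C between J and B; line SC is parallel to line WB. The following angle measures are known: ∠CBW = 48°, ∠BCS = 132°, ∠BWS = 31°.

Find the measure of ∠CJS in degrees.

1. ∠JBW = 48°  [C on ray BJ]
2. ∠BWJ = 31°  [S on ray WJ]
3. ∠BJW = 101°  [△JWB]
4. ∠CJS = 101°  [S on JW, C on JB]

∠CJS = 101°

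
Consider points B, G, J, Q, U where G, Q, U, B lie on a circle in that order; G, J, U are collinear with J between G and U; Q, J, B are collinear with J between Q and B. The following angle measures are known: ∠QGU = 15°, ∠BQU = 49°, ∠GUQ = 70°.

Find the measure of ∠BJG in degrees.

1. ∠BGU = 49°  [same arc UB]
2. ∠GBQ = 70°  [same arc GQ]
3. ∠BJG = 61°  [△GJB]

∠BJG = 61°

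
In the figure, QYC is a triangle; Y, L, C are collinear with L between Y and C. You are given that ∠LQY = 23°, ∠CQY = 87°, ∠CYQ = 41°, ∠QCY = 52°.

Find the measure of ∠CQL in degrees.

∠CQL = 64°

1. ∠LYQ = 41°  [L on ray YC]
2. ∠LCQ = 52°  [L on ray CY]
3. ∠QLY = 116°  [△QYL]
4. ∠CLQ = 64°  [linear pair at L on YC]
5. ∠CQL = 64°  [△QLC]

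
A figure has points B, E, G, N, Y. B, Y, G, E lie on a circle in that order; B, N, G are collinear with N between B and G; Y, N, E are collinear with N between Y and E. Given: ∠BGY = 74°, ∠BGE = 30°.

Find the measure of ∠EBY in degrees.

∠EBY = 76°

1. ∠BEY = 74°  [same arc BY]
2. ∠BYE = 30°  [same arc BE]
3. ∠EBY = 76°  [△BYE]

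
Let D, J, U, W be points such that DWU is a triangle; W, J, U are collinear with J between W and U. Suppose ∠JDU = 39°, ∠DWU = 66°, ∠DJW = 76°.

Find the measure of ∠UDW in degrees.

1. ∠DJU = 104°  [linear pair at J on WU]
2. ∠DUJ = 37°  [△DJU]
3. ∠DUW = 37°  [J on ray UW]
4. ∠UDW = 77°  [△DWU]

∠UDW = 77°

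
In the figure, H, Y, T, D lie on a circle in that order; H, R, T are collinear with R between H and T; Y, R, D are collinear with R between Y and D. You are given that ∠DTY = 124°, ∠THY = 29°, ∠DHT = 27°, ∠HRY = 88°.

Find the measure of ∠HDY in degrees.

∠HDY = 61°

1. ∠DHY = 56°  [cyclic HYTD, opposite ∠H+∠T]
2. ∠DYH = 63°  [△HRY]
3. ∠HDY = 61°  [△HYD]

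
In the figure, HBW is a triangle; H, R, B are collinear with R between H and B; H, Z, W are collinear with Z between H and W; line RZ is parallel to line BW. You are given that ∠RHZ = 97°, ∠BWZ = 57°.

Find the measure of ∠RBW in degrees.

1. ∠BHW = 97°  [R on HB, Z on HW]
2. ∠BWH = 57°  [Z on ray WH]
3. ∠HBW = 26°  [△HBW]
4. ∠RBW = 26°  [R on ray BH]

∠RBW = 26°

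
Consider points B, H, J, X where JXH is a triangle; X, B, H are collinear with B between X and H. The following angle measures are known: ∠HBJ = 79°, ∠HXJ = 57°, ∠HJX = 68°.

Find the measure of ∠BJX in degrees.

1. ∠JBX = 101°  [linear pair at B on XH]
2. ∠BXJ = 57°  [B on ray XH]
3. ∠BJX = 22°  [△JXB]

∠BJX = 22°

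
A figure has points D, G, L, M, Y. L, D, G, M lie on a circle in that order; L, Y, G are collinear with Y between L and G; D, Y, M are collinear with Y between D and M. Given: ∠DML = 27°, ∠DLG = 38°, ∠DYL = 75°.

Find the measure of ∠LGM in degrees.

∠LGM = 67°

1. ∠DMG = 38°  [same arc DG]
2. ∠GYM = 75°  [vertical angles at Y]
3. ∠LGM = 67°  [△GYM]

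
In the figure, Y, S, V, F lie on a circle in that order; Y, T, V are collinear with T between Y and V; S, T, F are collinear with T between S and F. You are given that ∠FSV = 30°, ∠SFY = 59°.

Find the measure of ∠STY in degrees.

∠STY = 89°

1. ∠SVY = 59°  [same arc YS]
2. ∠STV = 91°  [△STV]
3. ∠STY = 89°  [linear pair at T on YV]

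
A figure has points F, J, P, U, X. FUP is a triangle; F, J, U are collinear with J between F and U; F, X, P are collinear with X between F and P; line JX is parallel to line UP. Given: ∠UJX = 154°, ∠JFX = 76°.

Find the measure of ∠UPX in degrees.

1. ∠FJX = 26°  [linear pair at J on FU]
2. ∠FXJ = 78°  [△FJX]
3. ∠JXP = 102°  [linear pair at X on FP]
4. ∠UPX = 78°  [JX∥UP, co-interior at P–X]

∠UPX = 78°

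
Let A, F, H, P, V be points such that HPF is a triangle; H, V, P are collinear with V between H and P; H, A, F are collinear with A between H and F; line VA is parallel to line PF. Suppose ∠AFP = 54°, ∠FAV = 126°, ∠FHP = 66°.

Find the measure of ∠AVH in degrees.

∠AVH = 60°

1. ∠HAV = 54°  [linear pair at A on HF]
2. ∠AHV = 66°  [V on HP, A on HF]
3. ∠AVH = 60°  [△HVA]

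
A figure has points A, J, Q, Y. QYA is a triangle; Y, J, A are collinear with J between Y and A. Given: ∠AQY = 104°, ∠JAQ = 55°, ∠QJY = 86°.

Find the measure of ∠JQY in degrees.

∠JQY = 73°

1. ∠QAY = 55°  [J on ray AY]
2. ∠AYQ = 21°  [△QYA]
3. ∠JYQ = 21°  [J on ray YA]
4. ∠JQY = 73°  [△QYJ]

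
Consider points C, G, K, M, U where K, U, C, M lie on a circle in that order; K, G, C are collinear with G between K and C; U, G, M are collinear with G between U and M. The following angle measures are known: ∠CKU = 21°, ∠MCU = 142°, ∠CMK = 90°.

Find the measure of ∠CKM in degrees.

∠CKM = 17°

1. ∠CMU = 21°  [same arc UC]
2. ∠CUM = 17°  [△UCM]
3. ∠CKM = 17°  [same arc CM]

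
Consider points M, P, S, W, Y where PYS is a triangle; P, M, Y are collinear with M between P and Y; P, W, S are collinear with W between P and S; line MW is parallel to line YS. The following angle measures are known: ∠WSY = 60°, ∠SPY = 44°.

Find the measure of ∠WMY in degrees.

∠WMY = 104°

1. ∠PSY = 60°  [W on ray SP]
2. ∠PYS = 76°  [△PYS]
3. ∠PMW = 76°  [MW∥YS, corresponding at M]
4. ∠WMY = 104°  [linear pair at M on PY]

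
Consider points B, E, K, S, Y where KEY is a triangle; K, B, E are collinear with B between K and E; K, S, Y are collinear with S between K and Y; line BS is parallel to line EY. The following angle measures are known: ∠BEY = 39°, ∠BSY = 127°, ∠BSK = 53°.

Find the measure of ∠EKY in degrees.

1. ∠KEY = 39°  [B on ray EK]
2. ∠EYK = 53°  [BS∥EY, corresponding at S]
3. ∠EKY = 88°  [△KEY]

∠EKY = 88°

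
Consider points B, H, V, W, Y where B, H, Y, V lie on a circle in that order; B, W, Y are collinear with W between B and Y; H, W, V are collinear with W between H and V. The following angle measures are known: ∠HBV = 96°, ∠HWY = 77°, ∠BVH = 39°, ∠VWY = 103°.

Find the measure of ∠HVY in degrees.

∠HVY = 32°

1. ∠BHV = 45°  [△BHV]
2. ∠BYV = 45°  [same arc BV]
3. ∠HVY = 32°  [△YWV]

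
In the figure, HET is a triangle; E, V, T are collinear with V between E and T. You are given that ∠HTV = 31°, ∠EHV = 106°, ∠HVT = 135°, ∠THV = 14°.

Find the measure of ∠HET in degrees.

∠HET = 29°

1. ∠EVH = 45°  [linear pair at V on ET]
2. ∠HEV = 29°  [△HEV]
3. ∠HET = 29°  [V on ray ET]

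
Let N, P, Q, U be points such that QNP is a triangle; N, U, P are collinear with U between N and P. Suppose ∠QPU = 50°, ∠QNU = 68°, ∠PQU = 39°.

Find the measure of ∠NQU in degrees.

∠NQU = 23°

1. ∠PUQ = 91°  [△QUP]
2. ∠NUQ = 89°  [linear pair at U on NP]
3. ∠NQU = 23°  [△QNU]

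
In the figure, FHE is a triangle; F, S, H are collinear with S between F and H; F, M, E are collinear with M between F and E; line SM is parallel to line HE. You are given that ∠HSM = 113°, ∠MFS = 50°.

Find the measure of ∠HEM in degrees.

1. ∠FSM = 67°  [linear pair at S on FH]
2. ∠FMS = 63°  [△FSM]
3. ∠EMS = 117°  [linear pair at M on FE]
4. ∠HEM = 63°  [SM∥HE, co-interior at E–M]

∠HEM = 63°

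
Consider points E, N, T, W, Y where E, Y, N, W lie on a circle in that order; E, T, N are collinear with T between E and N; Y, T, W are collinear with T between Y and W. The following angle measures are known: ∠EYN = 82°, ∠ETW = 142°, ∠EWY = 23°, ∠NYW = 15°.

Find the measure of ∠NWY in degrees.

∠NWY = 75°

1. ∠EWN = 98°  [cyclic EYNW, opposite ∠Y+∠W]
2. ∠NTW = 38°  [linear pair at T on EN]
3. ∠NEW = 15°  [△ETW]
4. ∠ENW = 67°  [△ENW]
5. ∠NWY = 75°  [△NTW]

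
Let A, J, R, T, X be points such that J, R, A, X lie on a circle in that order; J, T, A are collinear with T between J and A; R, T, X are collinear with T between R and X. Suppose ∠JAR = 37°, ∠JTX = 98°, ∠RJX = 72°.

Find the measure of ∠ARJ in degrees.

1. ∠JXR = 37°  [same arc JR]
2. ∠ATR = 98°  [vertical angles at T]
3. ∠JRX = 71°  [△JRX]
4. ∠JTR = 82°  [linear pair at T on JA]
5. ∠AJR = 27°  [△JTR]
6. ∠ARJ = 116°  [△JRA]

∠ARJ = 116°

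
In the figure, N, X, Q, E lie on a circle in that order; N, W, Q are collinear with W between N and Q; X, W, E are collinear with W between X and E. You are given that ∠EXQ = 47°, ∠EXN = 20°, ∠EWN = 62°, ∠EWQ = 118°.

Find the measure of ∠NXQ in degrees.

∠NXQ = 67°

1. ∠ENQ = 47°  [same arc QE]
2. ∠EQN = 20°  [same arc NE]
3. ∠NEQ = 113°  [△NQE]
4. ∠NXQ = 67°  [cyclic NXQE, opposite ∠X+∠E]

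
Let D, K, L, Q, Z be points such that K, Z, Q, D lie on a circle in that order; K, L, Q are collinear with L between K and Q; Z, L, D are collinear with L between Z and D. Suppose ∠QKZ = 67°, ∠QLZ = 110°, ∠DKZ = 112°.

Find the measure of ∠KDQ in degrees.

1. ∠QDZ = 67°  [same arc ZQ]
2. ∠DLK = 110°  [vertical angles at L]
3. ∠DQZ = 68°  [cyclic KZQD, opposite ∠K+∠Q]
4. ∠DZQ = 45°  [△ZQD]
5. ∠DLQ = 70°  [linear pair at L on KQ]
6. ∠DKQ = 45°  [same arc QD]
7. ∠DQK = 43°  [△QLD]
8. ∠KDQ = 92°  [△KQD]

∠KDQ = 92°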